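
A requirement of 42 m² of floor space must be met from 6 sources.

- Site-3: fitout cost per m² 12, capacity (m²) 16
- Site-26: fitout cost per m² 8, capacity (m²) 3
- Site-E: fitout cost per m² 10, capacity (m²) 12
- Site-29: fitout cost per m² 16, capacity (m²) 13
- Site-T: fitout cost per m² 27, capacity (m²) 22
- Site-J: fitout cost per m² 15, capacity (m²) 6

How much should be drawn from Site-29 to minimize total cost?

Use sources in increasing cost order.
Take 3 from Site-26 at 8 — need 39 more.
Site-E (10): use full 12 — 27 m² to go.
Take 16 from Site-3 at 12 — need 11 more.
Site-J (15): use full 6 — 5 m² to go.
Site-29 (16): take the remaining 5 — done.
Site-T: unused.

5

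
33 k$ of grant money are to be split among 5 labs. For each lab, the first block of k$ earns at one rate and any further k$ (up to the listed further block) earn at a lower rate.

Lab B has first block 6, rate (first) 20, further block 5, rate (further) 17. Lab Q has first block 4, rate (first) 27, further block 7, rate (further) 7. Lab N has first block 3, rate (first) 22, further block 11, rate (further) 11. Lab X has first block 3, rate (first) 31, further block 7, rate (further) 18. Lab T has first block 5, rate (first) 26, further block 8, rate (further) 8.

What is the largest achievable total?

728

Rank every tier by rate: Lab X/first 31 > Lab Q/first 27 > Lab T/first 26 > Lab N/first 22 > Lab B/first 20 > Lab X/second 18 > Lab B/second 17 > Lab N/second 11 > Lab T/second 8 > Lab Q/second 7.
Lab X first at 31: fill all 3 — 30 left.
Lab Q first at 27: fill all 4 — 26 left.
Lab T first at 26: fill all 5 — 21 left.
Lab N/first (22): +3 — 18 left.
Lab B/first (20): +6 — 12 left.
Fill Lab X second block (7 at 18) — 5 left.
Lab B/second (17): +5 — 0 left.
Total = 31×3 + 27×4 + 26×5 + 22×3 + 20×6 + 18×7 + 17×5 = 728.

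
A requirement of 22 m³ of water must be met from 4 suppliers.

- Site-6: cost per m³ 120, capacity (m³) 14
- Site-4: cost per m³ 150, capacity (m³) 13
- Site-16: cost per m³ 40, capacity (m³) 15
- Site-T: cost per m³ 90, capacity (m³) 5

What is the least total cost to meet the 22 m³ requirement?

Fill from the cheapest supplier first.
Site-16 (40): use full 15 ; 7 m³ to go.
Site-T at 90: take all 5 m³ ; 2 still needed.
Site-6 (120): take the remaining 2 ; done.
Site-4: unused.
Cost = 15×40 + 5×90 + 2×120 = 1290.

1290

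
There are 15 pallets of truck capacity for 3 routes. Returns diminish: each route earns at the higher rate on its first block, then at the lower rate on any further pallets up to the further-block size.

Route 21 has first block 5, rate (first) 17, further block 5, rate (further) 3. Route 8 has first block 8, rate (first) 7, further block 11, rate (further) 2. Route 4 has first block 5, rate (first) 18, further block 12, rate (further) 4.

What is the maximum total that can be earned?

Treat each block as its own option and order by rate: Route 4/first 18 > Route 21/first 17 > Route 8/first 7 > Route 4/second 4 > Route 21/second 3 > Route 8/second 2.
Fill Route 4 first block (5 at 18) → 10 left.
Fill Route 21 first block (5 at 17) → 5 left.
Route 8/first: +5 of 8 at 7; pool empty.
Total = 18×5 + 17×5 + 7×5 = 210.

210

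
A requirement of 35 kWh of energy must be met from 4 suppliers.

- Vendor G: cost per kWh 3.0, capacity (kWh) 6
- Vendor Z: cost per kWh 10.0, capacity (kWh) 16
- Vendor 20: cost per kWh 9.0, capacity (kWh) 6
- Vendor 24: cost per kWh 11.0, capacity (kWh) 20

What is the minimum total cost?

Cheapest first:
Vendor G at 3.0: take all 6 kWh → 29 still needed.
Take 6 from Vendor 20 at 9.0 → need 23 more.
Vendor Z at 10.0: take all 16 kWh → 7 still needed.
Vendor 24 (11.0): take the remaining 7 → done.
Cost = 6×3.0 + 6×9.0 + 16×10.0 + 7×11.0 = 309.

309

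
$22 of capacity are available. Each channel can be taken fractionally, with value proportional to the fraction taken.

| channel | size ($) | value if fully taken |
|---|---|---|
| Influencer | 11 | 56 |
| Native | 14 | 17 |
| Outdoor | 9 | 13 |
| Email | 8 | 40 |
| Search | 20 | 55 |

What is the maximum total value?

104.25

Best value per unit of size first: Influencer 56/11≈5.09, Email 40/8≈5, Search 55/20≈2.75, Outdoor 13/9≈1.44, Native 17/14≈1.21.
All 11 $ of Influencer fit (value 56) ; 11 remain.
Email: take in full, 8 $ for value 40 ; 3 left.
Fill the last 3 $ with part of Search: 3/20 of it earns 8.25.
Total value = 104.25.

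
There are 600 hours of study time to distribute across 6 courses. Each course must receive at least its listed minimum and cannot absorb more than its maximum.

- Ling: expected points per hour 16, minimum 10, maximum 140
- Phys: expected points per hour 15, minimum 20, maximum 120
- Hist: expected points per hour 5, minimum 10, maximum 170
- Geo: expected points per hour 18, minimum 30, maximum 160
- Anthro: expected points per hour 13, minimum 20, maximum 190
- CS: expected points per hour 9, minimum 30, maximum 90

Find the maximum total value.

Meeting every minimum uses 10+20+10+30+20+30 = 120 hours, leaving 480.
Rank by expected points per hour: Geo 18 > Ling 16 > Phys 15 > Anthro 13 > CS 9 > Hist 5.
Geo takes 130 more to reach its cap of 160 ; 350 left.
Give Ling 130 more to hit its cap of 140 ; 220 left.
Phys takes 100 more to reach its cap of 120 ; 120 left.
Only 120 left; Anthro takes them to reach 140.
Total = 16×140 + 15×120 + 5×10 + 18×160 + 13×140 + 9×30 = 9060.

9060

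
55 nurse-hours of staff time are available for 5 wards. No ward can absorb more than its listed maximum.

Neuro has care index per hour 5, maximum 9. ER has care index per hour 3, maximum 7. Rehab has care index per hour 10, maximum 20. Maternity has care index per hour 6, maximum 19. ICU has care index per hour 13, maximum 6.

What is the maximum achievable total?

440

Order the wards by care index per hour: ICU 13 > Rehab 10 > Maternity 6 > Neuro 5 > ER 3.
ICU takes 6 to reach its cap of 6 ; 49 left.
Rehab takes 20 to reach its cap of 20 ; 29 left.
Maternity: +19 to 19 (cap) ; 10 left.
Neuro: +9 to 9 (cap) ; 1 left.
Only 1 left; ER takes them to reach 1.
Total = 5×9 + 3×1 + 10×20 + 6×19 + 13×6 = 440.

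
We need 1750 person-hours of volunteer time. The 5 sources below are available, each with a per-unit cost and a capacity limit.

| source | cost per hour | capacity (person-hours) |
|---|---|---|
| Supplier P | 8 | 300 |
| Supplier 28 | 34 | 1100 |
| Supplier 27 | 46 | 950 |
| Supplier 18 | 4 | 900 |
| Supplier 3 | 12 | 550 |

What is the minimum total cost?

12600

Fill from the cheapest source first.
Take 900 from Supplier 18 at 4 — need 850 more.
Take 300 from Supplier P at 8 — need 550 more.
Supplier 3 at 12: take all 550 person-hours — 0 still needed.
Supplier 28, Supplier 27: unused.
Cost = 900×4 + 300×8 + 550×12 = 12600.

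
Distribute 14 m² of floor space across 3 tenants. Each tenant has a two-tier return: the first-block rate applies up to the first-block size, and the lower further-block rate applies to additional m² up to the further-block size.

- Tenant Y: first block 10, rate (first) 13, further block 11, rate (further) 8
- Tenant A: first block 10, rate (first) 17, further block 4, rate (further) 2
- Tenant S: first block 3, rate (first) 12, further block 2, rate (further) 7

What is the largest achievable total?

Treat each block as its own option and order by rate: Tenant A/tier1 17 > Tenant Y/tier1 13 > Tenant S/tier1 12 > Tenant Y/tier2 8 > Tenant S/tier2 7 > Tenant A/tier2 2.
Tenant A/tier1 (17): +10 ; 4 left.
Tenant Y tier1 at 13: only 4 left, fill 4.
Total = 17×10 + 13×4 = 222.

222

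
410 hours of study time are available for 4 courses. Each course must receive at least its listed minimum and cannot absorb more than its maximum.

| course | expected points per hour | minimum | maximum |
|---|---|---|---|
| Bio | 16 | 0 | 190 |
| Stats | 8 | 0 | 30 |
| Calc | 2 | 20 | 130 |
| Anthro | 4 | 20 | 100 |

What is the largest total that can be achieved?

Meeting every minimum uses 0+0+20+20 = 40 hours, leaving 370.
Rank by expected points per hour: Bio 16 > Stats 8 > Anthro 4 > Calc 2.
Give Bio 190 more to hit its cap of 190 — 180 left.
Give Stats 30 more to hit its cap of 30 — 150 left.
Anthro takes 80 more to reach its cap of 100 — 70 left.
Only 70 left; Calc takes them to reach 90.
Total = 16×190 + 8×30 + 2×90 + 4×100 = 3860.

3860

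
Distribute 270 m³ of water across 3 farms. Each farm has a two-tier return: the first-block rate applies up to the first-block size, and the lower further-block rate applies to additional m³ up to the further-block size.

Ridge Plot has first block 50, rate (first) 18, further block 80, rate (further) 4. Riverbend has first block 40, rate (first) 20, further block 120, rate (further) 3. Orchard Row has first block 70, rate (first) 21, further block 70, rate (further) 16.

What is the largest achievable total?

Rank every tier by rate: Orchard Row/first 21 > Riverbend/first 20 > Ridge Plot/first 18 > Orchard Row/second 16 > Ridge Plot/second 4 > Riverbend/second 3.
Orchard Row/first (21): +70 ; 200 left.
Riverbend/first (20): +40 ; 160 left.
Fill Ridge Plot first block (50 at 18) ; 110 left.
Fill Orchard Row second block (70 at 16) ; 40 left.
Ridge Plot second at 4: only 40 left, fill 40.
Total = 21×70 + 20×40 + 18×50 + 16×70 + 4×40 = 4450.

4450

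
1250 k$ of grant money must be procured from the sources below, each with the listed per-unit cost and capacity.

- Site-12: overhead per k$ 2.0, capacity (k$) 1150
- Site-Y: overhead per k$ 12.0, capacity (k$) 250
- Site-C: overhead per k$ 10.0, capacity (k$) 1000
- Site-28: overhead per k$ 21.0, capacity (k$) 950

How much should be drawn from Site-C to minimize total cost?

100

Cheapest first:
Site-12 at 2.0: take all 1150 k$ ; 100 still needed.
Site-C (10.0): take the remaining 100 ; done.
Site-Y, Site-28: unused.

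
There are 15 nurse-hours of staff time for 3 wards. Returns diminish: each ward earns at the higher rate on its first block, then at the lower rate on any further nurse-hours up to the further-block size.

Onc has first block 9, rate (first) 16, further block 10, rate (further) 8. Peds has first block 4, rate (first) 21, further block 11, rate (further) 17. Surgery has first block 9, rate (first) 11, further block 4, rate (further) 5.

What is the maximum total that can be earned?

Treat each block as its own option and order by rate: Peds/tier1 21 > Peds/tier2 17 > Onc/tier1 16 > Surgery/tier1 11 > Onc/tier2 8 > Surgery/tier2 5.
Peds/tier1 (21): +4 — 11 left.
Peds/tier2 (17): +11 — 0 left.
Total = 21×4 + 17×11 = 271.

271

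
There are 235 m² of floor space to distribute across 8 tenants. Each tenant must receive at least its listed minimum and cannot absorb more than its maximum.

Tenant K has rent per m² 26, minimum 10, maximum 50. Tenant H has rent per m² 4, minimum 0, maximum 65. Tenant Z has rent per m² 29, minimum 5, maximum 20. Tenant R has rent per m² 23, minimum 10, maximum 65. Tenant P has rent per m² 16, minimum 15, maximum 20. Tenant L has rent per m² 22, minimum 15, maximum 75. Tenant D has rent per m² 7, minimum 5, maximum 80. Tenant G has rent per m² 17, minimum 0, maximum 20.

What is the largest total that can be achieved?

5385

Meeting every minimum uses 10+0+5+10+15+15+5+0 = 60 m², leaving 175.
Rank by rent per m²: Tenant Z 29 > Tenant K 26 > Tenant R 23 > Tenant L 22 > Tenant G 17 > Tenant P 16 > Tenant D 7 > Tenant H 4.
Give Tenant Z 15 more to hit its cap of 20 ; 160 left.
Tenant K takes 40 more to reach its cap of 50 ; 120 left.
Tenant R takes 55 more to reach its cap of 65 ; 65 left.
Tenant L takes 60 more to reach its cap of 75 ; 5 left.
Only 5 left; Tenant G takes them to reach 5.
Total = 26×50 + 29×20 + 23×65 + 16×15 + 22×75 + 7×5 + 17×5 = 5385.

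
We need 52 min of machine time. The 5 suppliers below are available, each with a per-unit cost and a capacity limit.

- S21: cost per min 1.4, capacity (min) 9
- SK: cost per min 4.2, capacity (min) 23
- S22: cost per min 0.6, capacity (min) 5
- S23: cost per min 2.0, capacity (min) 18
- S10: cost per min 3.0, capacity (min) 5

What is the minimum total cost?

129.6

Use suppliers in increasing cost order.
Take 5 from S22 at 0.6 → need 47 more.
S21 at 1.4: take all 9 min → 38 still needed.
S23 at 2.0: take all 18 min → 20 still needed.
S10 (3.0): use full 5 → 15 min to go.
Take 15 from SK at 4.2 to finish.
Cost = 5×0.6 + 9×1.4 + 18×2.0 + 5×3.0 + 15×4.2 = 129.6.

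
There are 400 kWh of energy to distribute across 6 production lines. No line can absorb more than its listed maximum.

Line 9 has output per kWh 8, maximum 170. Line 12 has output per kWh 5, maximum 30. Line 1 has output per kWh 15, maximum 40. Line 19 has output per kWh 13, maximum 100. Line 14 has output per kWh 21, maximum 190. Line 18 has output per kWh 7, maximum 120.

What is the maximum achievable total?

6450

Rank by output per kWh: Line 14 21 > Line 1 15 > Line 19 13 > Line 9 8 > Line 18 7 > Line 12 5.
Line 14: +190 to 190 (cap) ; 210 left.
Line 1: +40 to 40 (cap) ; 170 left.
Line 19: +100 to 100 (cap) ; 70 left.
Only 70 left; Line 9 takes them to reach 70.
Total = 8×70 + 15×40 + 13×100 + 21×190 = 6450.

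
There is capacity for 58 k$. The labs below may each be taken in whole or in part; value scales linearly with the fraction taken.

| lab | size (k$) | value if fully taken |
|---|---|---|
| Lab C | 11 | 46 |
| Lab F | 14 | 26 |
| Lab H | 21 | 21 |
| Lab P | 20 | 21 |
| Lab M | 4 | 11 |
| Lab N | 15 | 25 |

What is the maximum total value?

Sort by value density: Lab C 46/11≈4.18, Lab M 11/4≈2.75, Lab F 26/14≈1.86, Lab N 25/15≈1.67, Lab P 21/20≈1.05, Lab H 21/21≈1.
Lab C: take in full, 11 k$ for value 46 ; 47 left.
All 4 k$ of Lab M fit (value 11) ; 43 remain.
Lab F: take in full, 14 k$ for value 26 ; 29 left.
Lab N: take in full, 15 k$ for value 25 ; 14 left.
Only 14 k$ remain; take 14/20 of Lab P for value 21×14/20 = 14.7.
Total value = 122.7.

122.7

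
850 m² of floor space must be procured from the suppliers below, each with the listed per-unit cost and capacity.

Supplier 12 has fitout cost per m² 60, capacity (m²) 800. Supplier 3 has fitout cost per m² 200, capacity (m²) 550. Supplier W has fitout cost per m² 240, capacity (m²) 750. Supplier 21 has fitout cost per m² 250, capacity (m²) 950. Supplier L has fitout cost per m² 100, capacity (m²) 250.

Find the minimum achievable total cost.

53000

Fill from the cheapest supplier first.
Supplier 12 (60): use full 800 → 50 m² to go.
Take 50 from Supplier L at 100 to finish.
Supplier 3, Supplier W, Supplier 21: unused.
Cost = 800×60 + 50×100 = 53000.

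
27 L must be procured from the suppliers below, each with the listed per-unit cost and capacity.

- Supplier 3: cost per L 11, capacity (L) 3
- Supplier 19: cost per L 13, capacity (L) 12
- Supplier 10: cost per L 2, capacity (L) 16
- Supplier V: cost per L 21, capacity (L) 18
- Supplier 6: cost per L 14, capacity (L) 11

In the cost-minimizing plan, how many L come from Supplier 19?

8

Cheapest first:
Supplier 10 (2): use full 16 — 11 L to go.
Take 3 from Supplier 3 at 11 — need 8 more.
Take 8 from Supplier 19 at 13 to finish.
Supplier 6, Supplier V: unused.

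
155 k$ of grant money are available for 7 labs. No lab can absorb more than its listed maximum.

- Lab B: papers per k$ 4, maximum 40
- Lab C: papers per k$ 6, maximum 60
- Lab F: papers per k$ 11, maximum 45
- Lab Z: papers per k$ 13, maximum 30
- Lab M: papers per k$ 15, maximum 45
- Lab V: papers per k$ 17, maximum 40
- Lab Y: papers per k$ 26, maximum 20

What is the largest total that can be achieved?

Highest papers per k$ first: Lab Y 26 > Lab V 17 > Lab M 15 > Lab Z 13 > Lab F 11 > Lab C 6 > Lab B 4.
Lab Y takes 20 to reach its cap of 20 → 135 left.
Lab V takes 40 to reach its cap of 40 → 95 left.
Lab M: +45 to 45 (cap) → 50 left.
Lab Z: +30 to 30 (cap) → 20 left.
Lab F: +20 (room for 45) → 20. Pool exhausted.
Total = 11×20 + 13×30 + 15×45 + 17×40 + 26×20 = 2485.

2485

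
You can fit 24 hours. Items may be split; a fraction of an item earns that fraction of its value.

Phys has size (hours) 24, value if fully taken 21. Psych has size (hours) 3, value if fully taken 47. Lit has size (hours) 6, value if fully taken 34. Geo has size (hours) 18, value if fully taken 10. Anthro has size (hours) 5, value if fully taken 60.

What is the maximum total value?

149.75

Rank by value-to-size ratio: Psych 47/3≈15.7, Anthro 60/5≈12, Lit 34/6≈5.67, Phys 21/24≈0.875, Geo 10/18≈0.556.
Psych: take in full, 3 hours for value 47 — 21 left.
Take all of Anthro (5 hours, value 60) — 16 hours left.
Lit: take in full, 6 hours for value 34 — 10 left.
Only 10 hours remain; take 10/24 of Phys for value 21×10/24 = 8.75.
Total value = 149.75.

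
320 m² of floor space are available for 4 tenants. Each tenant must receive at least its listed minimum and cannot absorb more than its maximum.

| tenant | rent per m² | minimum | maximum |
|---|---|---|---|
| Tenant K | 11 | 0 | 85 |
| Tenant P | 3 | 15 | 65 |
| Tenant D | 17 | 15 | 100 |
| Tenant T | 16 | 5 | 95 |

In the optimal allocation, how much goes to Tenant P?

Meeting every minimum uses 0+15+15+5 = 35 m², leaving 285.
Order the tenants by rent per m²: Tenant D 17 > Tenant T 16 > Tenant K 11 > Tenant P 3.
Give Tenant D 85 more to hit its cap of 100 ; 200 left.
Tenant T: +90 to 95 (cap) ; 110 left.
Tenant K: +85 to 85 (cap) ; 25 left.
Tenant P: +25 (room for 50) → 40. Pool exhausted.

40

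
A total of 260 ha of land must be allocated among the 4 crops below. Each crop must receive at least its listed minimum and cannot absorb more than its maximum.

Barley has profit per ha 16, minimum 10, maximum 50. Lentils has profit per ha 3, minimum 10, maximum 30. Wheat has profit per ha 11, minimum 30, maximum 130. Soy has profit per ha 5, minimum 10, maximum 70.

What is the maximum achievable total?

2610

Meeting every minimum uses 10+10+30+10 = 60 ha, leaving 200.
Highest profit per ha first: Barley 16 > Wheat 11 > Soy 5 > Lentils 3.
Give Barley 40 more to hit its cap of 50 → 160 left.
Wheat: +100 to 130 (cap) → 60 left.
Give Soy 60 more to hit its cap of 70 → 0 left.
Total = 16×50 + 3×10 + 11×130 + 5×70 = 2610.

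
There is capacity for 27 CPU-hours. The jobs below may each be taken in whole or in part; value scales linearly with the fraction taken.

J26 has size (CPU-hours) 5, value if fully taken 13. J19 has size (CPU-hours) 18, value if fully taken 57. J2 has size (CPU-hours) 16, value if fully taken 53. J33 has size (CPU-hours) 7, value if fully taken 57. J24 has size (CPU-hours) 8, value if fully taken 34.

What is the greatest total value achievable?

130.75

Rank by value-to-size ratio: J33 57/7≈8.14, J24 34/8≈4.25, J2 53/16≈3.31, J19 57/18≈3.17, J26 13/5≈2.6.
All 7 CPU-hours of J33 fit (value 57) — 20 remain.
All 8 CPU-hours of J24 fit (value 34) — 12 remain.
Only 12 CPU-hours remain; take 12/16 of J2 for value 53×12/16 = 39.75.
Total value = 130.75.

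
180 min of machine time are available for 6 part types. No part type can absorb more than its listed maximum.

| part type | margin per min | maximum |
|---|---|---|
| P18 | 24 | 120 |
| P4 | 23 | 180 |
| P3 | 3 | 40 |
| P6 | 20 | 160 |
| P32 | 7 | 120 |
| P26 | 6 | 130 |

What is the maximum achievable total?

4260

Rank by margin per min: P18 24 > P4 23 > P6 20 > P32 7 > P26 6 > P3 3.
Give P18 120 to hit its cap of 120 — 60 left.
P4 has room for 180 but only 60 remain, so it gets 60.
Total = 24×120 + 23×60 = 4260.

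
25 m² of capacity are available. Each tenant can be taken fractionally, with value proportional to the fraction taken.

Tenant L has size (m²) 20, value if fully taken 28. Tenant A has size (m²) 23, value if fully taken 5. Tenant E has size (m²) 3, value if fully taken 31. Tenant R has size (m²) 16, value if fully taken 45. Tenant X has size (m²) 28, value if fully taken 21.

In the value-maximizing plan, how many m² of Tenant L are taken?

6

Best value per unit of size first: Tenant E 31/3≈10.3, Tenant R 45/16≈2.81, Tenant L 28/20≈1.4, Tenant X 21/28≈0.75, Tenant A 5/23≈0.217.
All 3 m² of Tenant E fit (value 31) — 22 remain.
Take all of Tenant R (16 m², value 45) — 6 m² left.
Only 6 m² remain; take 6/20 of Tenant L for value 28×6/20 = 8.4.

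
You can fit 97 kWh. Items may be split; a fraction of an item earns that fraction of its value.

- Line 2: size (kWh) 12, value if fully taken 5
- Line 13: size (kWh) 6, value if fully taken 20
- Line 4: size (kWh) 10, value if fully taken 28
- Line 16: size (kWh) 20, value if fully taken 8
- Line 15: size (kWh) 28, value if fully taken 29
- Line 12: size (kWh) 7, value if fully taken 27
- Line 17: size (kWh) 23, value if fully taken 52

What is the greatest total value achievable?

Rank by value-to-size ratio: Line 12 27/7≈3.86, Line 13 20/6≈3.33, Line 4 28/10≈2.8, Line 17 52/23≈2.26, Line 15 29/28≈1.04, Line 2 5/12≈0.417, Line 16 8/20≈0.4.
Take all of Line 12 (7 kWh, value 27) → 90 kWh left.
Take all of Line 13 (6 kWh, value 20) → 84 kWh left.
All 10 kWh of Line 4 fit (value 28) → 74 remain.
All 23 kWh of Line 17 fit (value 52) → 51 remain.
Take all of Line 15 (28 kWh, value 29) → 23 kWh left.
All 12 kWh of Line 2 fit (value 5) → 11 remain.
Only 11 kWh remain; take 11/20 of Line 16 for value 8×11/20 = 4.4.
Total value = 165.4.

165.4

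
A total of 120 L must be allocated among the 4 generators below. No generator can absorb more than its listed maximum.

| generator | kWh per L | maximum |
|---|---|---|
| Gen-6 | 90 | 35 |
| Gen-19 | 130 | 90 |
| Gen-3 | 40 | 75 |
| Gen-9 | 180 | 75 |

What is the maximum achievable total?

19350

Highest kWh per L first: Gen-9 180 > Gen-19 130 > Gen-6 90 > Gen-3 40.
Give Gen-9 75 to hit its cap of 75 ; 45 left.
Gen-19: +45 (room for 90) → 45. Pool exhausted.
Total = 130×45 + 180×75 = 19350.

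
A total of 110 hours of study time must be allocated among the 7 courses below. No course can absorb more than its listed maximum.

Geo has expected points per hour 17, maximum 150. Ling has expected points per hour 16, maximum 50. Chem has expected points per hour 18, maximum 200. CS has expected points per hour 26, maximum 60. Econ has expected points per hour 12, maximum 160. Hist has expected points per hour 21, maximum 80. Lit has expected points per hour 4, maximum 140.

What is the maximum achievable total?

Order the courses by expected points per hour: CS 26 > Hist 21 > Chem 18 > Geo 17 > Ling 16 > Econ 12 > Lit 4.
CS takes 60 to reach its cap of 60 → 50 left.
Hist: +50 (room for 80) → 50. Pool exhausted.
Total = 26×60 + 21×50 = 2610.

2610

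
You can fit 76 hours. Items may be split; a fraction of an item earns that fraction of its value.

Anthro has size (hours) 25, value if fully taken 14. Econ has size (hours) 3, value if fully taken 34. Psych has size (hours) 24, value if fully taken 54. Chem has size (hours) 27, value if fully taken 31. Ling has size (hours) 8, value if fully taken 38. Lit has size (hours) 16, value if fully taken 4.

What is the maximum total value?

Best value per unit of size first: Econ 34/3≈11.3, Ling 38/8≈4.75, Psych 54/24≈2.25, Chem 31/27≈1.15, Anthro 14/25≈0.56, Lit 4/16≈0.25.
Econ: take in full, 3 hours for value 34 — 73 left.
All 8 hours of Ling fit (value 38) — 65 remain.
Psych: take in full, 24 hours for value 54 — 41 left.
All 27 hours of Chem fit (value 31) — 14 remain.
14 hours left: a 14/25 share of Anthro gives 14×14/25 = 7.84.
Total value = 164.84.

164.84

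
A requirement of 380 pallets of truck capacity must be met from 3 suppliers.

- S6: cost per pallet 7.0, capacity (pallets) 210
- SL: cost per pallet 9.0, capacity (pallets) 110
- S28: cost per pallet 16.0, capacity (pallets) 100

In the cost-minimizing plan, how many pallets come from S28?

Fill from the cheapest supplier first.
Take 210 from S6 at 7.0 ; need 170 more.
Take 110 from SL at 9.0 ; need 60 more.
S28 at 16.0: take 60 of its 100 ; requirement met.

60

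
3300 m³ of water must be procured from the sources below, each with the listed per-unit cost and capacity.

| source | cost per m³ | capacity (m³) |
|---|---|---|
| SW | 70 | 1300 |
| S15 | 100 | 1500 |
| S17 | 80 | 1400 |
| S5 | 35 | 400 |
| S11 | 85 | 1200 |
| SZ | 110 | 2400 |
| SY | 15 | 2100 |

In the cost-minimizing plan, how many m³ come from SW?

800

Cheapest first:
SY at 15: take all 2100 m³ — 1200 still needed.
S5 at 35: take all 400 m³ — 800 still needed.
Take 800 from SW at 70 to finish.
S17, S11, S15, SZ: unused.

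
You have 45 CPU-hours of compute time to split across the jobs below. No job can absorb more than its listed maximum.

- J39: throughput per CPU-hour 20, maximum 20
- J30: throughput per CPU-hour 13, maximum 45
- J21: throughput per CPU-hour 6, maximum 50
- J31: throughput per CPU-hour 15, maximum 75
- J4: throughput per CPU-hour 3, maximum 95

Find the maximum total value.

775

Rank by throughput per CPU-hour: J39 20 > J31 15 > J30 13 > J21 6 > J4 3.
J39 takes 20 to reach its cap of 20 — 25 left.
J31: +25 (room for 75) → 25. Pool exhausted.
Total = 20×20 + 15×25 = 775.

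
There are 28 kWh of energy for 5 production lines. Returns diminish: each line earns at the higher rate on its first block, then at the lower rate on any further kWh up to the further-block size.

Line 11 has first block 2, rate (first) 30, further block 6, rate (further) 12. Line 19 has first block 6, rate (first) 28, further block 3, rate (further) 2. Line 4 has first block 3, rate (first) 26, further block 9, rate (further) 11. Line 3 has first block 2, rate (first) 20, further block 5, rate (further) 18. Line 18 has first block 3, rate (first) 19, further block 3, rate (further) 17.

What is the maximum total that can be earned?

Treat each block as its own option and order by rate: Line 11/T1 30 > Line 19/T1 28 > Line 4/T1 26 > Line 3/T1 20 > Line 18/T1 19 > Line 3/T2 18 > Line 18/T2 17 > Line 11/T2 12 > Line 4/T2 11 > Line 19/T2 2.
Fill Line 11 T1 block (2 at 30) — 26 left.
Fill Line 19 T1 block (6 at 28) — 20 left.
Line 4 T1 at 26: fill all 3 — 17 left.
Line 3/T1 (20): +2 — 15 left.
Line 18/T1 (19): +3 — 12 left.
Line 3/T2 (18): +5 — 7 left.
Line 18 T2 at 17: fill all 3 — 4 left.
4 remain; put them into Line 11 T2 at 12.
Total = 30×2 + 28×6 + 26×3 + 20×2 + 19×3 + 18×5 + 17×3 + 12×4 = 592.

592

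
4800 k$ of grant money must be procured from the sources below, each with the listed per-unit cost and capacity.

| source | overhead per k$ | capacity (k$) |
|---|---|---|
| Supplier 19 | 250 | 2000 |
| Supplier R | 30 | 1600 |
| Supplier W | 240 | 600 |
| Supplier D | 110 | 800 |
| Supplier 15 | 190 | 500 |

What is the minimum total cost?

700000

Cheapest first:
Supplier R (30): use full 1600 ; 3200 k$ to go.
Supplier D at 110: take all 800 k$ ; 2400 still needed.
Supplier 15 (190): use full 500 ; 1900 k$ to go.
Supplier W (240): use full 600 ; 1300 k$ to go.
Supplier 19 at 250: take 1300 of its 2000 ; requirement met.
Cost = 1600×30 + 800×110 + 500×190 + 600×240 + 1300×250 = 700000.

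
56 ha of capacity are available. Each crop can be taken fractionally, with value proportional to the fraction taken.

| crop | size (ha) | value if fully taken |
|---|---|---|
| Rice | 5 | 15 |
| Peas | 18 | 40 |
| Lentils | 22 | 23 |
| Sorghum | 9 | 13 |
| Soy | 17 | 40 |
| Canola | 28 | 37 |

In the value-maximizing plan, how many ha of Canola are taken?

7

Sort by value density: Rice 15/5≈3, Soy 40/17≈2.35, Peas 40/18≈2.22, Sorghum 13/9≈1.44, Canola 37/28≈1.32, Lentils 23/22≈1.05.
Take all of Rice (5 ha, value 15) — 51 ha left.
All 17 ha of Soy fit (value 40) — 34 remain.
Peas: take in full, 18 ha for value 40 — 16 left.
All 9 ha of Sorghum fit (value 13) — 7 remain.
7 ha left: a 7/28 share of Canola gives 37×7/28 = 9.25.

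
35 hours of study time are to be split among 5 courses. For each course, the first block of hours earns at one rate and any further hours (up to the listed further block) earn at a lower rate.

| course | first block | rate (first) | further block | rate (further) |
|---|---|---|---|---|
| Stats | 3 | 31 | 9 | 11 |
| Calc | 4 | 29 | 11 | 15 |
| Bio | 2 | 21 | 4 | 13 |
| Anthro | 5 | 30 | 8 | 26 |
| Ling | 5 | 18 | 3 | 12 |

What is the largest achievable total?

819

Order all 10 blocks by rate: Stats/first 31 > Anthro/first 30 > Calc/first 29 > Anthro/second 26 > Bio/first 21 > Ling/first 18 > Calc/second 15 > Bio/second 13 > Ling/second 12 > Stats/second 11.
Stats/first (31): +3 — 32 left.
Anthro first at 30: fill all 5 — 27 left.
Fill Calc first block (4 at 29) — 23 left.
Anthro second at 26: fill all 8 — 15 left.
Bio/first (21): +2 — 13 left.
Fill Ling first block (5 at 18) — 8 left.
Calc second at 15: only 8 left, fill 8.
Total = 31×3 + 30×5 + 29×4 + 26×8 + 21×2 + 18×5 + 15×8 = 819.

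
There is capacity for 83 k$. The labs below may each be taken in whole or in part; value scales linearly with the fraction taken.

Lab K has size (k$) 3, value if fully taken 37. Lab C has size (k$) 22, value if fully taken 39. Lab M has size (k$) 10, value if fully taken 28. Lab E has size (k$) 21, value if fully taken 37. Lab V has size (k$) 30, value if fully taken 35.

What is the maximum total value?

Rank by value-to-size ratio: Lab K 37/3≈12.3, Lab M 28/10≈2.8, Lab C 39/22≈1.77, Lab E 37/21≈1.76, Lab V 35/30≈1.17.
Lab K: take in full, 3 k$ for value 37 → 80 left.
Lab M: take in full, 10 k$ for value 28 → 70 left.
Take all of Lab C (22 k$, value 39) → 48 k$ left.
Lab E: take in full, 21 k$ for value 37 → 27 left.
Fill the last 27 k$ with part of Lab V: 27/30 of it earns 31.5.
Total value = 172.5.

172.5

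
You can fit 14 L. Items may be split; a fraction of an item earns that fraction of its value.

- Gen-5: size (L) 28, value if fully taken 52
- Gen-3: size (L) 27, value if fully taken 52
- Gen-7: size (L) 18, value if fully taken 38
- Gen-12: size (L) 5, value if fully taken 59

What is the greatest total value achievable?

Rank by value-to-size ratio: Gen-12 59/5≈11.8, Gen-7 38/18≈2.11, Gen-3 52/27≈1.93, Gen-5 52/28≈1.86.
All 5 L of Gen-12 fit (value 59) — 9 remain.
Only 9 L remain; take 9/18 of Gen-7 for value 38×9/18 = 19.
Total value = 78.

78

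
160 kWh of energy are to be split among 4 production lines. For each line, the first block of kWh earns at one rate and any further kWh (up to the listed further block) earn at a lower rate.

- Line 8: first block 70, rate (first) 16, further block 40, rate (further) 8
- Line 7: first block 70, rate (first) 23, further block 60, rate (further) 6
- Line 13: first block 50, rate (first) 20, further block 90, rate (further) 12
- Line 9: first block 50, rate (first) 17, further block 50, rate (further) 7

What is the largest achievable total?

3290

Rank every tier by rate: Line 7/tier1 23 > Line 13/tier1 20 > Line 9/tier1 17 > Line 8/tier1 16 > Line 13/tier2 12 > Line 8/tier2 8 > Line 9/tier2 7 > Line 7/tier2 6.
Line 7 tier1 at 23: fill all 70 ; 90 left.
Fill Line 13 tier1 block (50 at 20) ; 40 left.
40 remain; put them into Line 9 tier1 at 17.
Total = 23×70 + 20×50 + 17×40 = 3290.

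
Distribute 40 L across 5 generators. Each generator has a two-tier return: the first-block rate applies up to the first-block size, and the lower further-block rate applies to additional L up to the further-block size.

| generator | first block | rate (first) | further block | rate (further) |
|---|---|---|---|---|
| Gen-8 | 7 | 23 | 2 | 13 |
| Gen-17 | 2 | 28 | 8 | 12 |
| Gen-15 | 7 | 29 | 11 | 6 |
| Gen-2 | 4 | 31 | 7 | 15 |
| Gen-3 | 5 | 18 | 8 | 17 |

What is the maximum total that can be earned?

875

Treat each block as its own option and order by rate: Gen-2/T1 31 > Gen-15/T1 29 > Gen-17/T1 28 > Gen-8/T1 23 > Gen-3/T1 18 > Gen-3/T2 17 > Gen-2/T2 15 > Gen-8/T2 13 > Gen-17/T2 12 > Gen-15/T2 6.
Gen-2/T1 (31): +4 — 36 left.
Gen-15 T1 at 29: fill all 7 — 29 left.
Gen-17 T1 at 28: fill all 2 — 27 left.
Gen-8/T1 (23): +7 — 20 left.
Gen-3/T1 (18): +5 — 15 left.
Gen-3/T2 (17): +8 — 7 left.
Gen-2/T2 (15): +7 — 0 left.
Total = 31×4 + 29×7 + 28×2 + 23×7 + 18×5 + 17×8 + 15×7 = 875.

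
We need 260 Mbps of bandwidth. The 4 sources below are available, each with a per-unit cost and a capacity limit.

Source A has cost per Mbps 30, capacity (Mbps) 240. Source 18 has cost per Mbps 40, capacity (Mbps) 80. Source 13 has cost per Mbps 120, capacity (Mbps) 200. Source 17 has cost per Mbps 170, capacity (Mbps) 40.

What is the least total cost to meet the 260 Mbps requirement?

Use sources in increasing cost order.
Take 240 from Source A at 30 → need 20 more.
Source 18 (40): take the remaining 20 → done.
Source 13, Source 17: unused.
Cost = 240×30 + 20×40 = 8000.

8000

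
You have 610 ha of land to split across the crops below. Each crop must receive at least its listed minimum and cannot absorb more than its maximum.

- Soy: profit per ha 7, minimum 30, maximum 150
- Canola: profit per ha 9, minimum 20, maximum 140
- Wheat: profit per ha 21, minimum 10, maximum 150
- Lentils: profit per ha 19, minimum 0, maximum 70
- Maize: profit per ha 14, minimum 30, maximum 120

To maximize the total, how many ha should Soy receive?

130

Meeting every minimum uses 30+20+10+0+30 = 90 ha, leaving 520.
Order the crops by profit per ha: Wheat 21 > Lentils 19 > Maize 14 > Canola 9 > Soy 7.
Wheat takes 140 more to reach its cap of 150 — 380 left.
Give Lentils 70 more to hit its cap of 70 — 310 left.
Maize: +90 to 120 (cap) — 220 left.
Canola: +120 to 140 (cap) — 100 left.
Soy has room for 120 more but only 100 remain, so it gets 130.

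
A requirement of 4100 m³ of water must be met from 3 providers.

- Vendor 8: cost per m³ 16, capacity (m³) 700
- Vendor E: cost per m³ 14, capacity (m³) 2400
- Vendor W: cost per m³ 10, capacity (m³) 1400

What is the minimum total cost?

Cheapest first:
Vendor W (10): use full 1400 — 2700 m³ to go.
Take 2400 from Vendor E at 14 — need 300 more.
Vendor 8 (16): take the remaining 300 — done.
Cost = 1400×10 + 2400×14 + 300×16 = 52400.

52400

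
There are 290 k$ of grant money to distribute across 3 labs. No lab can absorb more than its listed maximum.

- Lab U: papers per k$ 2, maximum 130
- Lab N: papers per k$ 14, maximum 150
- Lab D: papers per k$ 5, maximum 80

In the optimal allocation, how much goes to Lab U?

Order the labs by papers per k$: Lab N 14 > Lab D 5 > Lab U 2.
Lab N: +150 to 150 (cap) — 140 left.
Lab D takes 80 to reach its cap of 80 — 60 left.
Lab U has room for 130 but only 60 remain, so it gets 60.

60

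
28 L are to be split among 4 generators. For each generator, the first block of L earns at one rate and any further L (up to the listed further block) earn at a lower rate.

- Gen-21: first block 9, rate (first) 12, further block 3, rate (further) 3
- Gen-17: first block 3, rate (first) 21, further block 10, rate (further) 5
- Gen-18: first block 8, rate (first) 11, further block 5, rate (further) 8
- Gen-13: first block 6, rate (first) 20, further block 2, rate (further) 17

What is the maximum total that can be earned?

Treat each block as its own option and order by rate: Gen-17/T1 21 > Gen-13/T1 20 > Gen-13/T2 17 > Gen-21/T1 12 > Gen-18/T1 11 > Gen-18/T2 8 > Gen-17/T2 5 > Gen-21/T2 3.
Gen-17 T1 at 21: fill all 3 ; 25 left.
Gen-13 T1 at 20: fill all 6 ; 19 left.
Gen-13 T2 at 17: fill all 2 ; 17 left.
Gen-21/T1 (12): +9 ; 8 left.
Fill Gen-18 T1 block (8 at 11) ; 0 left.
Total = 21×3 + 20×6 + 17×2 + 12×9 + 11×8 = 413.

413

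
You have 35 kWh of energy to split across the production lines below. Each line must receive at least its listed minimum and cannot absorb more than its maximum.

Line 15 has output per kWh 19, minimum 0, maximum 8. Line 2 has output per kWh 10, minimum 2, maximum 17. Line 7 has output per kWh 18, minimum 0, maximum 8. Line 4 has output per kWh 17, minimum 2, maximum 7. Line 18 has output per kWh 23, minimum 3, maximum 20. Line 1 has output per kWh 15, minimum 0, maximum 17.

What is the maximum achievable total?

Meeting every minimum uses 0+2+0+2+3+0 = 7 kWh, leaving 28.
Highest output per kWh first: Line 18 23 > Line 15 19 > Line 7 18 > Line 4 17 > Line 1 15 > Line 2 10.
Line 18 takes 17 more to reach its cap of 20 ; 11 left.
Line 15 takes 8 more to reach its cap of 8 ; 3 left.
Line 7 has room for 8 more but only 3 remain, so it gets 3.
Total = 19×8 + 10×2 + 18×3 + 17×2 + 23×20 = 720.

720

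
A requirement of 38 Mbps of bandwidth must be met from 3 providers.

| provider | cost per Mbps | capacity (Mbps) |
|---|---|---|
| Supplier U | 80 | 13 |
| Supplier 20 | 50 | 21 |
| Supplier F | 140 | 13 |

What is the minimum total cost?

Fill from the cheapest provider first.
Supplier 20 (50): use full 21 ; 17 Mbps to go.
Take 13 from Supplier U at 80 ; need 4 more.
Supplier F (140): take the remaining 4 ; done.
Cost = 21×50 + 13×80 + 4×140 = 2650.

2650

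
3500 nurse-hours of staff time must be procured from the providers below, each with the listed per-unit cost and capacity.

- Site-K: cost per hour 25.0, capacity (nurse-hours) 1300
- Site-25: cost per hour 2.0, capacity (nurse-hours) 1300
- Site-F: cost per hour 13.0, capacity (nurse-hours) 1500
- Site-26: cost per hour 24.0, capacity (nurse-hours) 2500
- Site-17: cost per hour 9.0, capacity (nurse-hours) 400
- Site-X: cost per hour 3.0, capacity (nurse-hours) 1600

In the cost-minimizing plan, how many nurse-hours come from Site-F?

Fill from the cheapest provider first.
Site-25 (2.0): use full 1300 — 2200 nurse-hours to go.
Take 1600 from Site-X at 3.0 — need 600 more.
Take 400 from Site-17 at 9.0 — need 200 more.
Take 200 from Site-F at 13.0 to finish.
Site-26, Site-K: unused.

200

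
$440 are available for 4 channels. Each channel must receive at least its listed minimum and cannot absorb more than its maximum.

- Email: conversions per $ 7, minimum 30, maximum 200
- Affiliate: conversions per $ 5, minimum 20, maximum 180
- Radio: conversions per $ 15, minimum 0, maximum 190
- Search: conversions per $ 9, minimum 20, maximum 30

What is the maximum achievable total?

4620

Meeting every minimum uses 30+20+0+20 = 70 $, leaving 370.
Rank by conversions per $: Radio 15 > Search 9 > Email 7 > Affiliate 5.
Radio takes 190 more to reach its cap of 190 — 180 left.
Search: +10 to 30 (cap) — 170 left.
Email: +170 to 200 (cap) — 0 left.
Total = 7×200 + 5×20 + 15×190 + 9×30 = 4620.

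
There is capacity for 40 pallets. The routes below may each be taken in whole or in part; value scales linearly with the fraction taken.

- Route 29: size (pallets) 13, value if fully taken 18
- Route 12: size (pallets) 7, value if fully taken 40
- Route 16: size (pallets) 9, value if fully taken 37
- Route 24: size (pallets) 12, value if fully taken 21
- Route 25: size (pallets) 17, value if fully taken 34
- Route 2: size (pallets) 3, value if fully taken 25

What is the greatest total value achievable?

143

Best value per unit of size first: Route 2 25/3≈8.33, Route 12 40/7≈5.71, Route 16 37/9≈4.11, Route 25 34/17≈2, Route 24 21/12≈1.75, Route 29 18/13≈1.38.
Take all of Route 2 (3 pallets, value 25) — 37 pallets left.
Take all of Route 12 (7 pallets, value 40) — 30 pallets left.
All 9 pallets of Route 16 fit (value 37) — 21 remain.
All 17 pallets of Route 25 fit (value 34) — 4 remain.
Only 4 pallets remain; take 4/12 of Route 24 for value 21×4/12 = 7.
Total value = 143.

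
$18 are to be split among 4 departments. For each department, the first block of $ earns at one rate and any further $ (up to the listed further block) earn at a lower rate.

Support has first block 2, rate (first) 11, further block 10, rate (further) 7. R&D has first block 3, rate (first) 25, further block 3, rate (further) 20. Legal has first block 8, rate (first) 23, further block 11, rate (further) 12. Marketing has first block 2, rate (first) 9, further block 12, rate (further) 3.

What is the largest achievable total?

Rank every tier by rate: R&D/T1 25 > Legal/T1 23 > R&D/T2 20 > Legal/T2 12 > Support/T1 11 > Marketing/T1 9 > Support/T2 7 > Marketing/T2 3.
Fill R&D T1 block (3 at 25) — 15 left.
Fill Legal T1 block (8 at 23) — 7 left.
Fill R&D T2 block (3 at 20) — 4 left.
4 remain; put them into Legal T2 at 12.
Total = 25×3 + 23×8 + 20×3 + 12×4 = 367.

367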